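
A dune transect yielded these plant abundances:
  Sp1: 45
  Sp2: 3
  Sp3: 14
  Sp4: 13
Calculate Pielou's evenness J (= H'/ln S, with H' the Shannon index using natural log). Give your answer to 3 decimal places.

0.759

Total N = 45+3+14+13 = 75, so the proportions are 0.6, 0.04, 0.18667, 0.17333 (working shown to 5 dp, full precision carried).
H' = −Σ pᵢ ln pᵢ = −((-0.30650) + (-0.12876) + (-0.31331) + (-0.30377)) = 1.05233.
With S = 4 species, ln S = 1.38629, so J = 1.05233/1.38629 = 0.75910, i.e. 0.759 to 3 decimal places.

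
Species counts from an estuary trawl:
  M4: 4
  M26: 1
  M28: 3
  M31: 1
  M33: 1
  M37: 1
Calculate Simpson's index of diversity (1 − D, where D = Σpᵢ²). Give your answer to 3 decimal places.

0.760

Total N = 4+1+3+1+1+1 = 11, so the proportions are 0.36364, 0.09091, 0.27273, 0.09091, 0.09091, 0.09091 (working shown to 5 dp, full precision carried).
D = 0.36364² + 0.09091² + 0.27273² + 0.09091² + 0.09091² + 0.09091² = 0.13223 + 0.00826 + 0.07438 + 0.00826 + 0.00826 + 0.00826 = 0.23967.
So 1 − D = 0.76033, i.e. 0.760 to 3 decimal places.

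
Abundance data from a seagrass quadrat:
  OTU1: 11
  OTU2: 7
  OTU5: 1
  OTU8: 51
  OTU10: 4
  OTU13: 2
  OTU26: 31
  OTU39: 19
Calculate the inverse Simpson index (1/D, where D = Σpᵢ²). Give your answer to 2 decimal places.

3.86

Total N = 11+7+1+51+4+2+31+19 = 126, so the proportions are 0.087302, 0.055556, 0.007937, 0.404762, 0.031746, 0.015873, 0.246032, 0.150794 (working shown to 6 dp, full precision carried).
D = 0.087302² + 0.055556² + 0.007937² + 0.404762² + 0.031746² + 0.015873² + 0.246032² + 0.150794² = 0.007622 + 0.003086 + 0.000063 + 0.163832 + 0.001008 + 0.000252 + 0.060532 + 0.022739 = 0.259133.
So 1/D = 3.8590, i.e. 3.86 to 2 decimal places.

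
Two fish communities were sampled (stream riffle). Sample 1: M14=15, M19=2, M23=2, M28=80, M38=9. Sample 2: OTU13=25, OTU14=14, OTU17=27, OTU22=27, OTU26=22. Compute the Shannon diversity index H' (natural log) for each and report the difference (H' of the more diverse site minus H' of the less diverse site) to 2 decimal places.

0.73

Sample 1: N=108, proportions 0.1389, 0.0185, 0.0185, 0.7407, 0.0833, giving H' = 0.8513 (working shown to 4 dp, full precision carried).
Sample 2: N=115, proportions 0.2174, 0.1217, 0.2348, 0.2348, 0.1913, giving H' = 1.5850.
Difference = |0.8513 − 1.5850| = 0.7337, i.e. 0.73 to 2 decimal places.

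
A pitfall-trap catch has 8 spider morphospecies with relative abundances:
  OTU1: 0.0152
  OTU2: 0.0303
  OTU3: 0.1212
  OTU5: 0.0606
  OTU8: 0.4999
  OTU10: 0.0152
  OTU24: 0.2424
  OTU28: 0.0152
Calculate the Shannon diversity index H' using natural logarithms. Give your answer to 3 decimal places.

Each pᵢ ln pᵢ term (working shown to 5 dp, full precision carried): 0.0152×(-4.18646)=-0.06363, 0.0303×(-3.49661)=-0.10595, 0.1212×(-2.11031)=-0.25577, 0.0606×(-2.80346)=-0.16989, 0.4999×(-0.69335)=-0.34660, 0.0152×(-4.18646)=-0.06363, 0.2424×(-1.41717)=-0.34352, 0.0152×(-4.18646)=-0.06363.
Sum = -1.41263, so H' = 1.413.

1.413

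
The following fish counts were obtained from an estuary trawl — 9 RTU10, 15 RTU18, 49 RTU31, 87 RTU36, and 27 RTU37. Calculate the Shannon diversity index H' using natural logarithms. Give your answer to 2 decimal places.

Total N = 9+15+49+87+27 = 187, so the proportions are 0.0481, 0.0802, 0.262, 0.4652, 0.1444 (working shown to 4 dp, full precision carried).
Each pᵢ ln pᵢ term: 0.0481×(-3.0339)=-0.1460, 0.0802×(-2.5231)=-0.2024, 0.262×(-1.3393)=-0.3509, 0.4652×(-0.7652)=-0.3560, 0.1444×(-1.9353)=-0.2794.
Sum = -1.3348, so H' = 1.33.

1.33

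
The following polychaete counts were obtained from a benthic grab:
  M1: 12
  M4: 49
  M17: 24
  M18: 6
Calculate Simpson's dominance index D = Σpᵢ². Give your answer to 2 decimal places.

Total N = 12+49+24+6 = 91, so the proportions are 0.1319, 0.5385, 0.2637, 0.0659 (working shown to 4 dp, full precision carried).
D = 0.1319² + 0.5385² + 0.2637² + 0.0659² = 0.0174 + 0.2899 + 0.0696 + 0.0043 = 0.3812.
To 2 decimal places, D = 0.38.

0.38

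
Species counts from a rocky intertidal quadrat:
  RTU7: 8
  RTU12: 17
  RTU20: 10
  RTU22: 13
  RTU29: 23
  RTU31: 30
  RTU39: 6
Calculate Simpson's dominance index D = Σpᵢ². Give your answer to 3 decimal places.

Total N = 8+17+10+13+23+30+6 = 107, so the proportions are 0.07477, 0.15888, 0.09346, 0.1215, 0.21495, 0.28037, 0.05607 (working shown to 5 dp, full precision carried).
D = 0.07477² + 0.15888² + 0.09346² + 0.1215² + 0.21495² + 0.28037² + 0.05607² = 0.00559 + 0.02524 + 0.00873 + 0.01476 + 0.04620 + 0.07861 + 0.00314 = 0.18229.
To 3 decimal places, D = 0.182.

0.182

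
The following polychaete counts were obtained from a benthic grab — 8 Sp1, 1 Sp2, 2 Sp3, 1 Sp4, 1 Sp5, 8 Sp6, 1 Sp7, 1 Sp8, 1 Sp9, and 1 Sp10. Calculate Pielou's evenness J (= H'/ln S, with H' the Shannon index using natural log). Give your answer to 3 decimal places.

Total N = 8+1+2+1+1+8+1+1+1+1 = 25, so the proportions are 0.32, 0.04, 0.08, 0.04, 0.04, 0.32, 0.04, 0.04, 0.04, 0.04 (working shown to 5 dp, full precision carried).
H' = −Σ pᵢ ln pᵢ = −((-0.36462) + (-0.12876) + (-0.20206) + (-0.12876) + (-0.12876) + (-0.36462) + (-0.12876) + (-0.12876) + (-0.12876) + (-0.12876)) = 1.83258.
With S = 10 species, ln S = 2.30259, so J = 1.83258/2.30259 = 0.79588, i.e. 0.796 to 3 decimal places.

0.796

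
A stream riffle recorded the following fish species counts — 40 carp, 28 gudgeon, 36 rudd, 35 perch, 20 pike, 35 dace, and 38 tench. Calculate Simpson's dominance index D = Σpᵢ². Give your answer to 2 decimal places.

0.15

Total N = 40+28+36+35+20+35+38 = 232, so the proportions are 0.1724, 0.1207, 0.1552, 0.1509, 0.0862, 0.1509, 0.1638 (working shown to 4 dp, full precision carried).
D = 0.1724² + 0.1207² + 0.1552² + 0.1509² + 0.0862² + 0.1509² + 0.1638² = 0.0297 + 0.0146 + 0.0241 + 0.0228 + 0.0074 + 0.0228 + 0.0268 = 0.1481.
To 2 decimal places, D = 0.15.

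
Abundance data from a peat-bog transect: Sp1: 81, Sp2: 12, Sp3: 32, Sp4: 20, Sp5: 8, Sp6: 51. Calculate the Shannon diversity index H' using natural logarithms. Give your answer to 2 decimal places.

Total N = 81+12+32+20+8+51 = 204, so the proportions are 0.3971, 0.0588, 0.1569, 0.098, 0.0392, 0.25 (working shown to 4 dp, full precision carried).
Each pᵢ ln pᵢ term: 0.3971×(-0.9237)=-0.3668, 0.0588×(-2.8332)=-0.1667, 0.1569×(-1.8524)=-0.2906, 0.098×(-2.3224)=-0.2277, 0.0392×(-3.2387)=-0.1270, 0.25×(-1.3863)=-0.3466.
Sum = -1.5252, so H' = 1.53.

1.53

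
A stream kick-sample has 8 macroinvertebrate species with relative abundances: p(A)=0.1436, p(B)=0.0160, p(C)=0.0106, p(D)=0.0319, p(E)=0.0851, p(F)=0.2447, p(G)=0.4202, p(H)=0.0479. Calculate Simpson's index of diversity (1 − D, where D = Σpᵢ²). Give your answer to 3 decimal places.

D = 0.1436² + 0.016² + 0.0106² + 0.0319² + 0.0851² + 0.2447² + 0.4202² + 0.0479² = 0.02062 + 0.00026 + 0.00011 + 0.00102 + 0.00724 + 0.05988 + 0.17657 + 0.00229 = 0.26799 (working shown to 5 dp, full precision carried).
So 1 − D = 0.73201, i.e. 0.732 to 3 decimal places.

0.732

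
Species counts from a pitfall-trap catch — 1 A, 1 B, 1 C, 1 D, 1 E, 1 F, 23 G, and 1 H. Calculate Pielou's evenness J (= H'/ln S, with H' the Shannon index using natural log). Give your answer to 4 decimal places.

0.4796

Total N = 1+1+1+1+1+1+23+1 = 30, so the proportions are 0.033333, 0.033333, 0.033333, 0.033333, 0.033333, 0.033333, 0.766667, 0.033333 (working shown to 6 dp, full precision carried).
H' = −Σ pᵢ ln pᵢ = −((-0.113373) + (-0.113373) + (-0.113373) + (-0.113373) + (-0.113373) + (-0.113373) + (-0.203706) + (-0.113373)) = 0.997318.
With S = 8 species, ln S = 2.079442, so J = 0.997318/2.079442 = 0.479609, i.e. 0.4796 to 4 decimal places.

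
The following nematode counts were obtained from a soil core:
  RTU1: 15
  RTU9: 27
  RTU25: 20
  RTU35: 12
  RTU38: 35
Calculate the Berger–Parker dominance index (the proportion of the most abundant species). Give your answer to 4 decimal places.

Total N = 15+27+20+12+35 = 109, so the proportions are 0.137615, 0.247706, 0.183486, 0.110092, 0.321101 (working shown to 6 dp, full precision carried).
The largest proportion is 0.321101, i.e. d = 0.3211 to 4 decimal places.

0.3211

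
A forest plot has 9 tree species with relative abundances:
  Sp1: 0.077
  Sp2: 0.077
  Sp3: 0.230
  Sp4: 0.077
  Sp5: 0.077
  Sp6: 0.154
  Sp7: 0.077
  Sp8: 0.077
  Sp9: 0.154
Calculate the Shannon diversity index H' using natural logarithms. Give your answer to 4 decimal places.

Each pᵢ ln pᵢ term (working shown to 6 dp, full precision carried): 0.077×(-2.563950)=-0.197424, 0.077×(-2.563950)=-0.197424, 0.23×(-1.469676)=-0.338025, 0.077×(-2.563950)=-0.197424, 0.077×(-2.563950)=-0.197424, 0.154×(-1.870803)=-0.288104, 0.077×(-2.563950)=-0.197424, 0.077×(-2.563950)=-0.197424, 0.154×(-1.870803)=-0.288104.
Sum = -2.098778, so H' = 2.0988.

2.0988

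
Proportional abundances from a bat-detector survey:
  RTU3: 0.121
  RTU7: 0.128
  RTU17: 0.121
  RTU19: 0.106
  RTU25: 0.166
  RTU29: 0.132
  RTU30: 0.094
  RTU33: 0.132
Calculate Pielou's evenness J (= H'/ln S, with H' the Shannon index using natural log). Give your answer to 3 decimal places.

H' = −Σ pᵢ ln pᵢ = −((-0.25555) + (-0.26313) + (-0.25555) + (-0.23790) + (-0.29810) + (-0.26729) + (-0.22226) + (-0.26729)) = 2.06707 (working shown to 5 dp, full precision carried).
With S = 8 species, ln S = 2.07944, so J = 2.06707/2.07944 = 0.99405, i.e. 0.994 to 3 decimal places.

0.994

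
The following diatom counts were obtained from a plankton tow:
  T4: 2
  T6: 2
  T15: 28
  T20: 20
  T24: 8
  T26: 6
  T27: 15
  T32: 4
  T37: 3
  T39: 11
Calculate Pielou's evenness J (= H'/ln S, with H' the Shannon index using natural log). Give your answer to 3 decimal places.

0.859

Total N = 2+2+28+20+8+6+15+4+3+11 = 99, so the proportions are 0.0202, 0.0202, 0.28283, 0.20202, 0.08081, 0.06061, 0.15152, 0.0404, 0.0303, 0.11111 (working shown to 5 dp, full precision carried).
H' = −Σ pᵢ ln pᵢ = −((-0.07883) + (-0.07883) + (-0.35719) + (-0.32311) + (-0.20329) + (-0.16990) + (-0.28592) + (-0.12965) + (-0.10595) + (-0.24414)) = 1.97680.
With S = 10 species, ln S = 2.30259, so J = 1.97680/2.30259 = 0.85851, i.e. 0.859 to 3 decimal places.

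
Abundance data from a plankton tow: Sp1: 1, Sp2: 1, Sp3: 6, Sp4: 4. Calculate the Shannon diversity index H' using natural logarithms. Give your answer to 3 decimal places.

Total N = 1+1+6+4 = 12, so the proportions are 0.08333, 0.08333, 0.5, 0.33333 (working shown to 5 dp, full precision carried).
Each pᵢ ln pᵢ term: 0.08333×(-2.48491)=-0.20708, 0.08333×(-2.48491)=-0.20708, 0.5×(-0.69315)=-0.34657, 0.33333×(-1.09861)=-0.36620.
Sum = -1.12693, so H' = 1.127.

1.127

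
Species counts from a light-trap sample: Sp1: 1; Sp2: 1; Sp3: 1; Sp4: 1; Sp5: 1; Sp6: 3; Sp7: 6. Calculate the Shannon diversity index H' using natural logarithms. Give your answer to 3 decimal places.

Total N = 1+1+1+1+1+3+6 = 14, so the proportions are 0.07143, 0.07143, 0.07143, 0.07143, 0.07143, 0.21429, 0.42857 (working shown to 5 dp, full precision carried).
Each pᵢ ln pᵢ term: 0.07143×(-2.63906)=-0.18850, 0.07143×(-2.63906)=-0.18850, 0.07143×(-2.63906)=-0.18850, 0.07143×(-2.63906)=-0.18850, 0.07143×(-2.63906)=-0.18850, 0.21429×(-1.54045)=-0.33010, 0.42857×(-0.84730)=-0.36313.
Sum = -1.63574, so H' = 1.636.

1.636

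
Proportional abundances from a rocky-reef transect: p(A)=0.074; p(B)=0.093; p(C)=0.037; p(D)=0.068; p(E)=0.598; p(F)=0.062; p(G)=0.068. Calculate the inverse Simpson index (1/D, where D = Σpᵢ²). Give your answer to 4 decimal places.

D = 0.074² + 0.093² + 0.037² + 0.068² + 0.598² + 0.062² + 0.068² = 0.0054760 + 0.0086490 + 0.0013690 + 0.0046240 + 0.3576040 + 0.0038440 + 0.0046240 = 0.3861900 (working shown to 7 dp, full precision carried).
So 1/D = 2.589399, i.e. 2.5894 to 4 decimal places.

2.5894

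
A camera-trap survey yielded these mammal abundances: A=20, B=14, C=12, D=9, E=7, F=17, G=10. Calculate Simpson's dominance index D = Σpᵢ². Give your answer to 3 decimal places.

0.159

Total N = 20+14+12+9+7+17+10 = 89, so the proportions are 0.22472, 0.1573, 0.13483, 0.10112, 0.07865, 0.19101, 0.11236 (working shown to 5 dp, full precision carried).
D = 0.22472² + 0.1573² + 0.13483² + 0.10112² + 0.07865² + 0.19101² + 0.11236² = 0.05050 + 0.02474 + 0.01818 + 0.01023 + 0.00619 + 0.03649 + 0.01262 = 0.15894.
To 3 decimal places, D = 0.159.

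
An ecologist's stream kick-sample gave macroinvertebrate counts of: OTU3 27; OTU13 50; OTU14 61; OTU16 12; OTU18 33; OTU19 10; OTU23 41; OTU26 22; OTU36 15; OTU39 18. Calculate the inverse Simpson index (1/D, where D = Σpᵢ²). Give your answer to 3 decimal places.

Total N = 27+50+61+12+33+10+41+22+15+18 = 289, so the proportions are 0.0934256, 0.1730104, 0.2110727, 0.0415225, 0.1141869, 0.0346021, 0.1418685, 0.0761246, 0.0519031, 0.0622837 (working shown to 7 dp, full precision carried).
D = 0.0934256² + 0.1730104² + 0.2110727² + 0.0415225² + 0.1141869² + 0.0346021² + 0.1418685² + 0.0761246² + 0.0519031² + 0.0622837² = 0.0087283 + 0.0299326 + 0.0445517 + 0.0017241 + 0.0130386 + 0.0011973 + 0.0201267 + 0.0057949 + 0.0026939 + 0.0038793 = 0.1316675.
So 1/D = 7.59489, i.e. 7.595 to 3 decimal places.

7.595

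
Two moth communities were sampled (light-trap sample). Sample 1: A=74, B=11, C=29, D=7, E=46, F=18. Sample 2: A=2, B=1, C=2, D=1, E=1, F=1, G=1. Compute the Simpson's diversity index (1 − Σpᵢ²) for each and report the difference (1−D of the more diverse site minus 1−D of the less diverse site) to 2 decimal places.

Sample 1: N=185, proportions 0.4, 0.0595, 0.1568, 0.0378, 0.2486, 0.0973, giving 1−D = 0.7392 (working shown to 4 dp, full precision carried).
Sample 2: N=9, proportions 0.2222, 0.1111, 0.2222, 0.1111, 0.1111, 0.1111, 0.1111, giving 1−D = 0.8395.
Difference = |0.7392 − 0.8395| = 0.1003, i.e. 0.10 to 2 decimal places.

0.10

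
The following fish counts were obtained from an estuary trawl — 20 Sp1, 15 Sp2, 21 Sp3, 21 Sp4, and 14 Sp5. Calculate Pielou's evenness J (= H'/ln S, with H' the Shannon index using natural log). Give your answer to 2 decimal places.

Total N = 20+15+21+21+14 = 91, so the proportions are 0.2198, 0.1648, 0.2308, 0.2308, 0.1538 (working shown to 4 dp, full precision carried).
H' = −Σ pᵢ ln pᵢ = −((-0.3330) + (-0.2972) + (-0.3384) + (-0.3384) + (-0.2880)) = 1.5949.
With S = 5 species, ln S = 1.6094, so J = 1.5949/1.6094 = 0.9910, i.e. 0.99 to 2 decimal places.

0.99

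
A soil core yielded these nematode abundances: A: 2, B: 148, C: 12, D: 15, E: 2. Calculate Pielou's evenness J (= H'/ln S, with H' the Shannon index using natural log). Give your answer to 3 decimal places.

0.402

Total N = 2+148+12+15+2 = 179, so the proportions are 0.01117, 0.82682, 0.06704, 0.0838, 0.01117 (working shown to 5 dp, full precision carried).
H' = −Σ pᵢ ln pᵢ = −((-0.05021) + (-0.15724) + (-0.18117) + (-0.20777) + (-0.05021)) = 0.64661.
With S = 5 species, ln S = 1.60944, so J = 0.64661/1.60944 = 0.40176, i.e. 0.402 to 3 decimal places.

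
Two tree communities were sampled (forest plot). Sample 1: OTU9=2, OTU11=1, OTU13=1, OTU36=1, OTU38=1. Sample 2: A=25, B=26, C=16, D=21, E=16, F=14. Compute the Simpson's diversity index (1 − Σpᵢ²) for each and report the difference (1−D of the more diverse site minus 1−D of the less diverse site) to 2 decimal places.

0.05

Sample 1: N=6, proportions 0.333333, 0.166667, 0.166667, 0.166667, 0.166667, giving 1−D = 0.777778 (working shown to 6 dp, full precision carried).
Sample 2: N=118, proportions 0.211864, 0.220339, 0.135593, 0.177966, 0.135593, 0.118644, giving 1−D = 0.824045.
Difference = |0.777778 − 0.824045| = 0.046267, i.e. 0.05 to 2 decimal places.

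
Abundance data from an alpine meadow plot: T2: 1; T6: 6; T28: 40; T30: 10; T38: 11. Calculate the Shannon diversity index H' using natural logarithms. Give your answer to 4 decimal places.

1.1650

Total N = 1+6+40+10+11 = 68, so the proportions are 0.014706, 0.088235, 0.588235, 0.147059, 0.161765 (working shown to 6 dp, full precision carried).
Each pᵢ ln pᵢ term: 0.014706×(-4.219508)=-0.062052, 0.088235×(-2.427748)=-0.214213, 0.588235×(-0.530628)=-0.312134, 0.147059×(-1.916923)=-0.281900, 0.161765×(-1.821612)=-0.294673.
Sum = -1.164972, so H' = 1.1650.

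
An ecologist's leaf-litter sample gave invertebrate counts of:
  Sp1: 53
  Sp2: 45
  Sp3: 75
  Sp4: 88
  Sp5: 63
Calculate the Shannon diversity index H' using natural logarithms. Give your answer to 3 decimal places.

Total N = 53+45+75+88+63 = 324, so the proportions are 0.16358, 0.13889, 0.23148, 0.2716, 0.19444 (working shown to 5 dp, full precision carried).
Each pᵢ ln pᵢ term: 0.16358×(-1.81045)=-0.29615, 0.13889×(-1.97408)=-0.27418, 0.23148×(-1.46326)=-0.33872, 0.2716×(-1.30341)=-0.35401, 0.19444×(-1.63761)=-0.31842.
Sum = -1.58148, so H' = 1.581.

1.581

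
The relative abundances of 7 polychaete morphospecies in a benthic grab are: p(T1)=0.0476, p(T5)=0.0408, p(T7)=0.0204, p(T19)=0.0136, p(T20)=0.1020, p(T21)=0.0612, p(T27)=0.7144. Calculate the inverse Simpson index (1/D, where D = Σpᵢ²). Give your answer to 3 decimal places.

D = 0.0476² + 0.0408² + 0.0204² + 0.0136² + 0.102² + 0.0612² + 0.7144² = 0.002266 + 0.001665 + 0.000416 + 0.000185 + 0.010404 + 0.003745 + 0.510367 = 0.529048 (working shown to 6 dp, full precision carried).
So 1/D = 1.89019, i.e. 1.890 to 3 decimal places.

1.890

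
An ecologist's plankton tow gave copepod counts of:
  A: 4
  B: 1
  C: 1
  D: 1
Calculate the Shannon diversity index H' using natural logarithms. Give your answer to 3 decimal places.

Total N = 4+1+1+1 = 7, so the proportions are 0.57143, 0.14286, 0.14286, 0.14286 (working shown to 5 dp, full precision carried).
Each pᵢ ln pᵢ term: 0.57143×(-0.55962)=-0.31978, 0.14286×(-1.94591)=-0.27799, 0.14286×(-1.94591)=-0.27799, 0.14286×(-1.94591)=-0.27799.
Sum = -1.15374, so H' = 1.154.

1.154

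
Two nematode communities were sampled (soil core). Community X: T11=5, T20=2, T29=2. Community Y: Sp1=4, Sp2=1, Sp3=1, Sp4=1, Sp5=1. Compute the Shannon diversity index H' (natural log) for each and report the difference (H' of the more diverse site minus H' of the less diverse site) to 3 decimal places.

Community X: N=9, proportions 0.555556, 0.222222, 0.222222, giving H' = 0.995027 (working shown to 6 dp, full precision carried).
Community Y: N=8, proportions 0.5, 0.125, 0.125, 0.125, 0.125, giving H' = 1.386294.
Difference = |0.995027 − 1.386294| = 0.391267, i.e. 0.391 to 3 decimal places.

0.391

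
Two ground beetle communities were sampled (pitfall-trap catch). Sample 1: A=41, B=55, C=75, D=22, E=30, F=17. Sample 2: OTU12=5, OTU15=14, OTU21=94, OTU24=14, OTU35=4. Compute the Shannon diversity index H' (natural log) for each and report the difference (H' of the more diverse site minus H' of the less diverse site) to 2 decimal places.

Sample 1: N=240, proportions 0.1708, 0.2292, 0.3125, 0.0917, 0.125, 0.0708, giving H' = 1.6695 (working shown to 4 dp, full precision carried).
Sample 2: N=131, proportions 0.0382, 0.1069, 0.7176, 0.1069, 0.0305, giving H' = 0.9473.
Difference = |1.6695 − 0.9473| = 0.7222, i.e. 0.72 to 2 decimal places.

0.72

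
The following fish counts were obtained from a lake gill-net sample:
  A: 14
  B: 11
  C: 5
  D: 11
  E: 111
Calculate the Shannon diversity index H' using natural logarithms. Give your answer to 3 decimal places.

Total N = 14+11+5+11+111 = 152, so the proportions are 0.09211, 0.07237, 0.03289, 0.07237, 0.73026 (working shown to 5 dp, full precision carried).
Each pᵢ ln pᵢ term: 0.09211×(-2.38482)=-0.21965, 0.07237×(-2.62599)=-0.19004, 0.03289×(-3.41444)=-0.11232, 0.07237×(-2.62599)=-0.19004, 0.73026×(-0.31435)=-0.22956.
Sum = -0.94161, so H' = 0.942.

0.942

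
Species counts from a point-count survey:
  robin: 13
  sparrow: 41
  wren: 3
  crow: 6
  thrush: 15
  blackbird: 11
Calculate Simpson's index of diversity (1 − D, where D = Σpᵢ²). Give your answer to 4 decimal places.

Total N = 13+41+3+6+15+11 = 89, so the proportions are 0.146067, 0.460674, 0.033708, 0.067416, 0.168539, 0.123596 (working shown to 6 dp, full precision carried).
D = 0.146067² + 0.460674² + 0.033708² + 0.067416² + 0.168539² + 0.123596² = 0.021336 + 0.212221 + 0.001136 + 0.004545 + 0.028406 + 0.015276 = 0.282919.
So 1 − D = 0.717081, i.e. 0.7171 to 4 decimal places.

0.7171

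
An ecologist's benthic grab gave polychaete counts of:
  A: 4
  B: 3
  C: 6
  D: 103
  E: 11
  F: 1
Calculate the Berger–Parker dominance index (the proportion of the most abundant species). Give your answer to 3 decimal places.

0.805

Total N = 4+3+6+103+11+1 = 128, so the proportions are 0.03125, 0.02344, 0.04688, 0.80469, 0.08594, 0.00781 (working shown to 5 dp, full precision carried).
The largest proportion is 0.80469, i.e. d = 0.805 to 3 decimal places.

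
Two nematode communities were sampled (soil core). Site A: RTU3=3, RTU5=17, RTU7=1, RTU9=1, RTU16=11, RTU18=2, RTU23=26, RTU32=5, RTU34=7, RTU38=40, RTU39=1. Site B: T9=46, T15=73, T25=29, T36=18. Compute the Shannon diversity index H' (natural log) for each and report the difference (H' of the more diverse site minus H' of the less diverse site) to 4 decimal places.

Site A: N=114, proportions 0.026316, 0.149123, 0.008772, 0.008772, 0.096491, 0.017544, 0.22807, 0.04386, 0.061404, 0.350877, 0.008772, giving H' = 1.813761 (working shown to 6 dp, full precision carried).
Site B: N=166, proportions 0.277108, 0.439759, 0.174699, 0.108434, giving H' = 1.262594.
Difference = |1.813761 − 1.262594| = 0.551167, i.e. 0.5512 to 4 decimal places.

0.5512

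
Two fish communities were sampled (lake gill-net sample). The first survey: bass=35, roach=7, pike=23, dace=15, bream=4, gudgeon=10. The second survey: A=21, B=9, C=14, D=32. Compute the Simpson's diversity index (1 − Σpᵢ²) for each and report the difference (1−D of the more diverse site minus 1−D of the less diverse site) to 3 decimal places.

0.059

The first survey: N=94, proportions 0.37234, 0.07447, 0.24468, 0.15957, 0.04255, 0.10638, giving 1−D = 0.75736 (working shown to 5 dp, full precision carried).
The second survey: N=76, proportions 0.27632, 0.11842, 0.18421, 0.42105, giving 1−D = 0.69841.
Difference = |0.75736 − 0.69841| = 0.05895, i.e. 0.059 to 3 decimal places.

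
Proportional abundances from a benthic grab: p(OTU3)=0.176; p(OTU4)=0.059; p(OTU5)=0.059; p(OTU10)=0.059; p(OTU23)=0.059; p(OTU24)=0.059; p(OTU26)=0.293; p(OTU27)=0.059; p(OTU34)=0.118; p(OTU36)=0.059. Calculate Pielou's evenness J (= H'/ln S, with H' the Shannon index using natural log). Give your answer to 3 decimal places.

0.906

H' = −Σ pᵢ ln pᵢ = −((-0.30576) + (-0.16698) + (-0.16698) + (-0.16698) + (-0.16698) + (-0.16698) + (-0.35968) + (-0.16698) + (-0.25217) + (-0.16698)) = 2.08650 (working shown to 5 dp, full precision carried).
With S = 10 species, ln S = 2.30259, so J = 2.08650/2.30259 = 0.90615, i.e. 0.906 to 3 decimal places.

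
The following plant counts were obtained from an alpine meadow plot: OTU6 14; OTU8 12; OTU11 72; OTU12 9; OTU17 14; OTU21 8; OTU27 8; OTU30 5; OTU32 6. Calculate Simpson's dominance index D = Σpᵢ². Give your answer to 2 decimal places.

Total N = 14+12+72+9+14+8+8+5+6 = 148, so the proportions are 0.0946, 0.0811, 0.4865, 0.0608, 0.0946, 0.0541, 0.0541, 0.0338, 0.0405 (working shown to 4 dp, full precision carried).
D = 0.0946² + 0.0811² + 0.4865² + 0.0608² + 0.0946² + 0.0541² + 0.0541² + 0.0338² + 0.0405² = 0.0089 + 0.0066 + 0.2367 + 0.0037 + 0.0089 + 0.0029 + 0.0029 + 0.0011 + 0.0016 = 0.2735.
To 2 decimal places, D = 0.27.

0.27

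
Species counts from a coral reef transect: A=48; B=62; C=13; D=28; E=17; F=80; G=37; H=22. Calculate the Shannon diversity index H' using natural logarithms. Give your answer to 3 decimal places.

1.920

Total N = 48+62+13+28+17+80+37+22 = 307, so the proportions are 0.15635, 0.20195, 0.04235, 0.09121, 0.05537, 0.26059, 0.12052, 0.07166 (working shown to 5 dp, full precision carried).
Each pᵢ ln pᵢ term: 0.15635×(-1.85565)=-0.29013, 0.20195×(-1.59971)=-0.32307, 0.04235×(-3.16190)=-0.13389, 0.09121×(-2.39464)=-0.21840, 0.05537×(-2.89363)=-0.16023, 0.26059×(-1.34482)=-0.35044, 0.12052×(-2.11593)=-0.25501, 0.07166×(-2.63581)=-0.18889.
Sum = -1.92007, so H' = 1.920.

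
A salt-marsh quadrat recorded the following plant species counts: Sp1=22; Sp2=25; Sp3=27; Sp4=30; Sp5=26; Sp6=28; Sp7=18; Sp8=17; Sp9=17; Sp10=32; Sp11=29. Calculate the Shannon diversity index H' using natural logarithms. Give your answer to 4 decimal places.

Total N = 22+25+27+30+26+28+18+17+17+32+29 = 271, so the proportions are 0.081181, 0.092251, 0.099631, 0.110701, 0.095941, 0.103321, 0.066421, 0.062731, 0.062731, 0.118081, 0.107011 (working shown to 6 dp, full precision carried).
Each pᵢ ln pᵢ term: 0.081181×(-2.511076)=-0.203851, 0.092251×(-2.383243)=-0.219856, 0.099631×(-2.306282)=-0.229777, 0.110701×(-2.200921)=-0.243644, 0.095941×(-2.344022)=-0.224888, 0.103321×(-2.269914)=-0.234530, 0.066421×(-2.711747)=-0.180116, 0.062731×(-2.768905)=-0.173695, 0.062731×(-2.768905)=-0.173695, 0.118081×(-2.136383)=-0.252267, 0.107011×(-2.234823)=-0.239151.
Sum = -2.375471, so H' = 2.3755.

2.3755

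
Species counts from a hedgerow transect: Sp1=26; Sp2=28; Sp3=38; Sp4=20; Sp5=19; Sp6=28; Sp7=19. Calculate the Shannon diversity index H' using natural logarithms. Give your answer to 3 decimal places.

Total N = 26+28+38+20+19+28+19 = 178, so the proportions are 0.14607, 0.1573, 0.21348, 0.11236, 0.10674, 0.1573, 0.10674 (working shown to 5 dp, full precision carried).
Each pᵢ ln pᵢ term: 0.14607×(-1.92369)=-0.28099, 0.1573×(-1.84958)=-0.29095, 0.21348×(-1.54420)=-0.32966, 0.11236×(-2.18605)=-0.24562, 0.10674×(-2.23734)=-0.23882, 0.1573×(-1.84958)=-0.29095, 0.10674×(-2.23734)=-0.23882.
Sum = -1.91580, so H' = 1.916.

1.916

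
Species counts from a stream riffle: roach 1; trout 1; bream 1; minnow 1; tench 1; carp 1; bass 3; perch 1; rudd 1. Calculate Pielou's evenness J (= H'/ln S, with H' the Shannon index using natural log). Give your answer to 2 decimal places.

Total N = 1+1+1+1+1+1+3+1+1 = 11, so the proportions are 0.09091, 0.09091, 0.09091, 0.09091, 0.09091, 0.09091, 0.27273, 0.09091, 0.09091 (working shown to 5 dp, full precision carried).
H' = −Σ pᵢ ln pᵢ = −((-0.21799) + (-0.21799) + (-0.21799) + (-0.21799) + (-0.21799) + (-0.21799) + (-0.35435) + (-0.21799) + (-0.21799)) = 2.09827.
With S = 9 species, ln S = 2.19722, so J = 2.09827/2.19722 = 0.95497, i.e. 0.95 to 2 decimal places.

0.95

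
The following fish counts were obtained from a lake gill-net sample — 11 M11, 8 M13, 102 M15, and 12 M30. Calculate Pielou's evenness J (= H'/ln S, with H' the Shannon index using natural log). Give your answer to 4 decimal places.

0.5740

Total N = 11+8+102+12 = 133, so the proportions are 0.082707, 0.06015, 0.766917, 0.090226 (working shown to 6 dp, full precision carried).
H' = −Σ pᵢ ln pᵢ = −((-0.206143) + (-0.169077) + (-0.203522) + (-0.217032)) = 0.795774.
With S = 4 species, ln S = 1.386294, so J = 0.795774/1.386294 = 0.574030, i.e. 0.5740 to 4 decimal places.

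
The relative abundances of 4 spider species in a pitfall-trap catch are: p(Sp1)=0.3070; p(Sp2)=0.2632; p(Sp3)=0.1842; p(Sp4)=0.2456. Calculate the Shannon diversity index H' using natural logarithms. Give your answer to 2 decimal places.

Each pᵢ ln pᵢ term (working shown to 4 dp, full precision carried): 0.307×(-1.1809)=-0.3625, 0.2632×(-1.3348)=-0.3513, 0.1842×(-1.6917)=-0.3116, 0.2456×(-1.4041)=-0.3448.
Sum = -1.3703, so H' = 1.37.

1.37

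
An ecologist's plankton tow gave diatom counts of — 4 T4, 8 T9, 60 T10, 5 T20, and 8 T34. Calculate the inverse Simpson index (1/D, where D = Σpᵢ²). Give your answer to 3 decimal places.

1.917

Total N = 4+8+60+5+8 = 85, so the proportions are 0.047059, 0.094118, 0.705882, 0.058824, 0.094118 (working shown to 6 dp, full precision carried).
D = 0.047059² + 0.094118² + 0.705882² + 0.058824² + 0.094118² = 0.002215 + 0.008858 + 0.498270 + 0.003460 + 0.008858 = 0.521661.
So 1/D = 1.91695, i.e. 1.917 to 3 decimal places.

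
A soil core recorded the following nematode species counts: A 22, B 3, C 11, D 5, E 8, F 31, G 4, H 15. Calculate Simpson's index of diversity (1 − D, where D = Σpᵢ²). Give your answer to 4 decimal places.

Total N = 22+3+11+5+8+31+4+15 = 99, so the proportions are 0.222222, 0.030303, 0.111111, 0.050505, 0.080808, 0.313131, 0.040404, 0.151515 (working shown to 6 dp, full precision carried).
D = 0.222222² + 0.030303² + 0.111111² + 0.050505² + 0.080808² + 0.313131² + 0.040404² + 0.151515² = 0.049383 + 0.000918 + 0.012346 + 0.002551 + 0.006530 + 0.098051 + 0.001632 + 0.022957 = 0.194368.
So 1 − D = 0.805632, i.e. 0.8056 to 4 decimal places.

0.8056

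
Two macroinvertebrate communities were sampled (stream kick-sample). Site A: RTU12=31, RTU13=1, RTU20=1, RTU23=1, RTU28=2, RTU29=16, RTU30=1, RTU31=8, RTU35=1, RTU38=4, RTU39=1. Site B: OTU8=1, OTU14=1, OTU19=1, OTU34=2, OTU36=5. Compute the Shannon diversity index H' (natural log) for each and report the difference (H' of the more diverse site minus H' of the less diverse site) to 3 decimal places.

0.243

Site A: N=67, proportions 0.46269, 0.01493, 0.01493, 0.01493, 0.02985, 0.23881, 0.01493, 0.1194, 0.01493, 0.0597, 0.01493, giving H' = 1.60198 (working shown to 5 dp, full precision carried).
Site B: N=10, proportions 0.1, 0.1, 0.1, 0.2, 0.5, giving H' = 1.35924.
Difference = |1.60198 − 1.35924| = 0.24274, i.e. 0.243 to 3 decimal places.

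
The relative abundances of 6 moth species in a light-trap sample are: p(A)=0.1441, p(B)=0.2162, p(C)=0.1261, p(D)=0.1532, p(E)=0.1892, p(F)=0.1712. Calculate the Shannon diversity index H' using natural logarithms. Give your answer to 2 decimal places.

1.78

Each pᵢ ln pᵢ term (working shown to 4 dp, full precision carried): 0.1441×(-1.9372)=-0.2792, 0.2162×(-1.5316)=-0.3311, 0.1261×(-2.0707)=-0.2611, 0.1532×(-1.8760)=-0.2874, 0.1892×(-1.6650)=-0.3150, 0.1712×(-1.7649)=-0.3022.
Sum = -1.7760, so H' = 1.78.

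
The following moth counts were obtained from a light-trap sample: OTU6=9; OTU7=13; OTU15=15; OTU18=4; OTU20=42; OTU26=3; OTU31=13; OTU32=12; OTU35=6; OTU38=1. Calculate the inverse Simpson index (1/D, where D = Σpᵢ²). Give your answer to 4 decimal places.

5.3267

Total N = 9+13+15+4+42+3+13+12+6+1 = 118, so the proportions are 0.07627119, 0.11016949, 0.12711864, 0.03389831, 0.3559322, 0.02542373, 0.11016949, 0.10169492, 0.05084746, 0.00847458 (working shown to 8 dp, full precision carried).
D = 0.07627119² + 0.11016949² + 0.12711864² + 0.03389831² + 0.3559322² + 0.02542373² + 0.11016949² + 0.10169492² + 0.05084746² + 0.00847458² = 0.00581729 + 0.01213732 + 0.01615915 + 0.00114910 + 0.12668773 + 0.00064637 + 0.01213732 + 0.01034186 + 0.00258546 + 0.00007182 = 0.18773341.
So 1/D = 5.326702, i.e. 5.3267 to 4 decimal places.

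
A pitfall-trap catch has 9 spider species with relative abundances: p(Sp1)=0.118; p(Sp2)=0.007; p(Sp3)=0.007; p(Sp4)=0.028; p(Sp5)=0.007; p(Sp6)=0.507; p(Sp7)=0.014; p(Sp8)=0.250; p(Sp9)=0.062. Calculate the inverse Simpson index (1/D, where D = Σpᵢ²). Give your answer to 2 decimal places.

2.95

D = 0.118² + 0.007² + 0.007² + 0.028² + 0.007² + 0.507² + 0.014² + 0.25² + 0.062² = 0.01392 + 0.00005 + 0.00005 + 0.00078 + 0.00005 + 0.25705 + 0.00020 + 0.06250 + 0.00384 = 0.33844 (working shown to 5 dp, full precision carried).
So 1/D = 2.9547, i.e. 2.95 to 2 decimal places.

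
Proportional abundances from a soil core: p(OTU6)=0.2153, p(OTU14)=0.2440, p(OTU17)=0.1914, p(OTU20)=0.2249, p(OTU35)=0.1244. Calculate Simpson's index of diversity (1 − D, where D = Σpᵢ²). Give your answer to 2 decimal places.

D = 0.2153² + 0.244² + 0.1914² + 0.2249² + 0.1244² = 0.0464 + 0.0595 + 0.0366 + 0.0506 + 0.0155 = 0.2086 (working shown to 4 dp, full precision carried).
So 1 − D = 0.7914, i.e. 0.79 to 2 decimal places.

0.79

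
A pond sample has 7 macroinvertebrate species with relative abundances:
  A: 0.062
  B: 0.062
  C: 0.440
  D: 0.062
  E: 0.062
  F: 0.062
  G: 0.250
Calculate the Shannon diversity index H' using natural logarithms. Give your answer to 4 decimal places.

1.5698

Each pᵢ ln pᵢ term (working shown to 6 dp, full precision carried): 0.062×(-2.780621)=-0.172398, 0.062×(-2.780621)=-0.172398, 0.44×(-0.820981)=-0.361231, 0.062×(-2.780621)=-0.172398, 0.062×(-2.780621)=-0.172398, 0.062×(-2.780621)=-0.172398, 0.25×(-1.386294)=-0.346574.
Sum = -1.569798, so H' = 1.5698.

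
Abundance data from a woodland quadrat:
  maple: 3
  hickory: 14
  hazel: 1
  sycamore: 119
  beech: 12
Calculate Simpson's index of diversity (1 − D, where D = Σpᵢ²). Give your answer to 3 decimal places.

0.346

Total N = 3+14+1+119+12 = 149, so the proportions are 0.02013, 0.09396, 0.00671, 0.79866, 0.08054 (working shown to 5 dp, full precision carried).
D = 0.02013² + 0.09396² + 0.00671² + 0.79866² + 0.08054² = 0.00041 + 0.00883 + 0.00005 + 0.63785 + 0.00649 = 0.65362.
So 1 − D = 0.34638, i.e. 0.346 to 3 decimal places.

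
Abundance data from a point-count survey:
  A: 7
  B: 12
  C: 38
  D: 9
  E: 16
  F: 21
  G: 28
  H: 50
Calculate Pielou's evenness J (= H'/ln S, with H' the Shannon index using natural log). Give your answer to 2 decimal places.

0.91

Total N = 7+12+38+9+16+21+28+50 = 181, so the proportions are 0.0387, 0.0663, 0.2099, 0.0497, 0.0884, 0.116, 0.1547, 0.2762 (working shown to 4 dp, full precision carried).
H' = −Σ pᵢ ln pᵢ = −((-0.1258) + (-0.1799) + (-0.3277) + (-0.1492) + (-0.2144) + (-0.2499) + (-0.2887) + (-0.3554)) = 1.8911.
With S = 8 species, ln S = 2.0794, so J = 1.8911/2.0794 = 0.9094, i.e. 0.91 to 2 decimal places.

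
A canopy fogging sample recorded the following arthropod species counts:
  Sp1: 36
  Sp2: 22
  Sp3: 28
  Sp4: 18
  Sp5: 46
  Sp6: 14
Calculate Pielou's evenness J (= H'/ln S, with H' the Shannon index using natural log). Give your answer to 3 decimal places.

0.956

Total N = 36+22+28+18+46+14 = 164, so the proportions are 0.21951, 0.13415, 0.17073, 0.10976, 0.28049, 0.08537 (working shown to 5 dp, full precision carried).
H' = −Σ pᵢ ln pᵢ = −((-0.33286) + (-0.26948) + (-0.30180) + (-0.24251) + (-0.35656) + (-0.21007)) = 1.71327.
With S = 6 species, ln S = 1.79176, so J = 1.71327/1.79176 = 0.95619, i.e. 0.956 to 3 decimal places.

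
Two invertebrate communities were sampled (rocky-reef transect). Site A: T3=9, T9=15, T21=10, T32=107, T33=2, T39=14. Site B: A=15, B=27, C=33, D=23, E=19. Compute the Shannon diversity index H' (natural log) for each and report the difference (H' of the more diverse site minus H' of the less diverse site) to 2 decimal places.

0.48

Site A: N=157, proportions 0.0573, 0.0955, 0.0637, 0.6815, 0.0127, 0.0892, giving H' = 1.0961 (working shown to 4 dp, full precision carried).
Site B: N=117, proportions 0.1282, 0.2308, 0.2821, 0.1966, 0.1624, giving H' = 1.5737.
Difference = |1.0961 − 1.5737| = 0.4776, i.e. 0.48 to 2 decimal places.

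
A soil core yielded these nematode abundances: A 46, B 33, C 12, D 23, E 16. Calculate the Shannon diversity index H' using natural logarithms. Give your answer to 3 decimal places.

1.500

Total N = 46+33+12+23+16 = 130, so the proportions are 0.35385, 0.25385, 0.09231, 0.17692, 0.12308 (working shown to 5 dp, full precision carried).
Each pᵢ ln pᵢ term: 0.35385×(-1.03889)=-0.36761, 0.25385×(-1.37103)=-0.34803, 0.09231×(-2.38263)=-0.21993, 0.17692×(-1.73204)=-0.30644, 0.12308×(-2.09495)=-0.25784.
Sum = -1.49985, so H' = 1.500.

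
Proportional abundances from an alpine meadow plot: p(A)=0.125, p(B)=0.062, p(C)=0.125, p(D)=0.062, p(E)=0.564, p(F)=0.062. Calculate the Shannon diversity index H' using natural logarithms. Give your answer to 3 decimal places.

Each pᵢ ln pᵢ term (working shown to 5 dp, full precision carried): 0.125×(-2.07944)=-0.25993, 0.062×(-2.78062)=-0.17240, 0.125×(-2.07944)=-0.25993, 0.062×(-2.78062)=-0.17240, 0.564×(-0.57270)=-0.32300, 0.062×(-2.78062)=-0.17240.
Sum = -1.36006, so H' = 1.360.

1.360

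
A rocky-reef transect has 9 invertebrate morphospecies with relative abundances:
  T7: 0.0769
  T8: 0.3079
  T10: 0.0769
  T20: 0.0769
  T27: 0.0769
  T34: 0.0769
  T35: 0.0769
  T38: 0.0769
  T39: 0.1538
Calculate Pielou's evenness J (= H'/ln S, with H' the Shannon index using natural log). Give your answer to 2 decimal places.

H' = −Σ pᵢ ln pᵢ = −((-0.1973) + (-0.3627) + (-0.1973) + (-0.1973) + (-0.1973) + (-0.1973) + (-0.1973) + (-0.1973) + (-0.2879)) = 2.0315 (working shown to 4 dp, full precision carried).
With S = 9 species, ln S = 2.1972, so J = 2.0315/2.1972 = 0.9246, i.e. 0.92 to 2 decimal places.

0.92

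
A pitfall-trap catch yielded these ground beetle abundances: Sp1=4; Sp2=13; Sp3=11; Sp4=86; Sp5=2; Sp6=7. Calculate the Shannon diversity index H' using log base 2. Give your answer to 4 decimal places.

Total N = 4+13+11+86+2+7 = 123, so the proportions are 0.03252, 0.105691, 0.089431, 0.699187, 0.01626, 0.056911 (working shown to 6 dp, full precision carried).
Each pᵢ log₂ pᵢ term: 0.03252×(-4.942515)=-0.160732, 0.105691×(-3.242075)=-0.342658, 0.089431×(-3.483083)=-0.311495, 0.699187×(-0.516250)=-0.360955, 0.01626×(-5.942515)=-0.096626, 0.056911×(-4.135160)=-0.235334.
Sum = -1.507801, so H' = 1.5078.

1.5078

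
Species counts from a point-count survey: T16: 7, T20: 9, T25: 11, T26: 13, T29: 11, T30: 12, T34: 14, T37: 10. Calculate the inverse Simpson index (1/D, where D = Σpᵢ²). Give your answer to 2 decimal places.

Total N = 7+9+11+13+11+12+14+10 = 87, so the proportions are 0.08046, 0.103448, 0.126437, 0.149425, 0.126437, 0.137931, 0.16092, 0.114943 (working shown to 6 dp, full precision carried).
D = 0.08046² + 0.103448² + 0.126437² + 0.149425² + 0.126437² + 0.137931² + 0.16092² + 0.114943² = 0.006474 + 0.010702 + 0.015986 + 0.022328 + 0.015986 + 0.019025 + 0.025895 + 0.013212 = 0.129608.
So 1/D = 7.7156, i.e. 7.72 to 2 decimal places.

7.72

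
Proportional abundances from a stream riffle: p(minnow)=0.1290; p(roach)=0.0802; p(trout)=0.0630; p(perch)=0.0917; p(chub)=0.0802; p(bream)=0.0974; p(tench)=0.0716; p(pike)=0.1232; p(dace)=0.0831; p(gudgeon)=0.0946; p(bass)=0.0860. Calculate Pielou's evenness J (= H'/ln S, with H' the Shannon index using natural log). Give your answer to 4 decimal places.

0.9911

H' = −Σ pᵢ ln pᵢ = −((-0.264185) + (-0.202363) + (-0.174171) + (-0.219093) + (-0.202363) + (-0.226838) + (-0.188785) + (-0.257974) + (-0.206729) + (-0.223076) + (-0.210993)) = 2.376569 (working shown to 6 dp, full precision carried).
With S = 11 species, ln S = 2.397895, so J = 2.376569/2.397895 = 0.991106, i.e. 0.9911 to 4 decimal places.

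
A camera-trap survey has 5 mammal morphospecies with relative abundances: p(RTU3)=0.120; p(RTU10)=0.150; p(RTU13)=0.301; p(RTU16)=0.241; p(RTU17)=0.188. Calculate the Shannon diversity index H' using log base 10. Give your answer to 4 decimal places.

Each pᵢ log₁₀ pᵢ term (working shown to 6 dp, full precision carried): 0.12×(-0.920819)=-0.110498, 0.15×(-0.823909)=-0.123586, 0.301×(-0.521434)=-0.156951, 0.241×(-0.617983)=-0.148934, 0.188×(-0.725842)=-0.136458.
Sum = -0.676428, so H' = 0.6764.

0.6764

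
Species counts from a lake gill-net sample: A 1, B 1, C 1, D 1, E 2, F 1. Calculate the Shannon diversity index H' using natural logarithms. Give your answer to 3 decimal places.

Total N = 1+1+1+1+2+1 = 7, so the proportions are 0.14286, 0.14286, 0.14286, 0.14286, 0.28571, 0.14286 (working shown to 5 dp, full precision carried).
Each pᵢ ln pᵢ term: 0.14286×(-1.94591)=-0.27799, 0.14286×(-1.94591)=-0.27799, 0.14286×(-1.94591)=-0.27799, 0.14286×(-1.94591)=-0.27799, 0.28571×(-1.25276)=-0.35793, 0.14286×(-1.94591)=-0.27799.
Sum = -1.74787, so H' = 1.748.

1.748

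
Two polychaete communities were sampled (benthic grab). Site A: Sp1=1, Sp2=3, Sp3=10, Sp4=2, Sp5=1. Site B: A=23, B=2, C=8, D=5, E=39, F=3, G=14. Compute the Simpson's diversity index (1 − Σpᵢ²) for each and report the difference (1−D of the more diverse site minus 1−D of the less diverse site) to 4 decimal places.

0.1322

Site A: N=17, proportions 0.058824, 0.176471, 0.588235, 0.117647, 0.058824, giving 1−D = 0.602076 (working shown to 6 dp, full precision carried).
Site B: N=94, proportions 0.244681, 0.021277, 0.085106, 0.053191, 0.414894, 0.031915, 0.148936, giving 1−D = 0.734269.
Difference = |0.602076 − 0.734269| = 0.132193, i.e. 0.1322 to 4 decimal places.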